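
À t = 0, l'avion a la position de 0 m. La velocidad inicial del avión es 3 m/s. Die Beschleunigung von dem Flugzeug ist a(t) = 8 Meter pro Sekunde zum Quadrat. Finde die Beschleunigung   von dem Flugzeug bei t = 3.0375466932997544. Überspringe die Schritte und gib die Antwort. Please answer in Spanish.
La respuesta es 8.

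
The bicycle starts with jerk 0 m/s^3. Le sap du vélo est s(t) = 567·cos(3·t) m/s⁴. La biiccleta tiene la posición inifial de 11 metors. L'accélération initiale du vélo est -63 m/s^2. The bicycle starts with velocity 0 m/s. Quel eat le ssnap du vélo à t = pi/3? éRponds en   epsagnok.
Tenemos el snap s(t) = 567·cos(3·t). Sustituyendo t = pi/3: s(pi/3) = -567.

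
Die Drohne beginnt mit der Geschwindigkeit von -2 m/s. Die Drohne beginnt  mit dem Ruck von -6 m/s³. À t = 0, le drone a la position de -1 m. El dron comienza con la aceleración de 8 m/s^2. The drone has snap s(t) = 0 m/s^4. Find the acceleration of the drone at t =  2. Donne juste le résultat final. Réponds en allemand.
Bei t = 2, a = -4.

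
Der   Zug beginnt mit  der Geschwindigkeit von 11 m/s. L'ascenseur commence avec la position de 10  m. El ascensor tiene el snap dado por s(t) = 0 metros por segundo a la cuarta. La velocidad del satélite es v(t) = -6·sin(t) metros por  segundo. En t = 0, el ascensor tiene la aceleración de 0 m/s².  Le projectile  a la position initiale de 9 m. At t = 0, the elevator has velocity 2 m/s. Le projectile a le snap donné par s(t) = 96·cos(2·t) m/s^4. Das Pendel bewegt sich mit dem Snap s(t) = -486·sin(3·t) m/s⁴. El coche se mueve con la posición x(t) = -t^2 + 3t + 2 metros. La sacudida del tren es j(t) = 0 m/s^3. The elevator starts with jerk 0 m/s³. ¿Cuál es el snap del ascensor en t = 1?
De la ecuación del snap s(t) = 0, sustituimos t = 1 para obtener s = 0.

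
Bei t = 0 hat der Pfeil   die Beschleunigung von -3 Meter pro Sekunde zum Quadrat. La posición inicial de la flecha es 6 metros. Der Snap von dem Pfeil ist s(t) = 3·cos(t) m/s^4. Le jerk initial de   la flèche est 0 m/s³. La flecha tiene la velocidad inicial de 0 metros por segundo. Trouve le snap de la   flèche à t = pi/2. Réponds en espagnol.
Usando s(t) = 3·cos(t) y sustituyendo t = pi/2, encontramos s = 0.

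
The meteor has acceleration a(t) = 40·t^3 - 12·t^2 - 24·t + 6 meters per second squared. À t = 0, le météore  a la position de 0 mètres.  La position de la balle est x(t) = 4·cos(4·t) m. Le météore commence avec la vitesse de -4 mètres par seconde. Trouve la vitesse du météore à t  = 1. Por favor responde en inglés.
We need to integrate our acceleration equation a(t) = 40·t^3 - 12·t^2 - 24·t + 6 1 time. Integrating acceleration and using the initial condition v(0) = -4, we get v(t) = 10·t^4 - 4·t^3 - 12·t^2 + 6·t - 4. Using v(t) = 10·t^4 - 4·t^3 - 12·t^2 + 6·t - 4 and substituting t = 1, we find v = -4.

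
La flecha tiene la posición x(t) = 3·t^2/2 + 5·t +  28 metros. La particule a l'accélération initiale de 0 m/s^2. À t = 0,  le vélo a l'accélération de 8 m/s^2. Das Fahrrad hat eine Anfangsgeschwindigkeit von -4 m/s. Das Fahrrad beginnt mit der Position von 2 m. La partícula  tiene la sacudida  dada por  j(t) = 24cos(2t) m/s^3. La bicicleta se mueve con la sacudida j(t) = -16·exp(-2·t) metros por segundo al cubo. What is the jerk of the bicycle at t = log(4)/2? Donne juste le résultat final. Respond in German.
Der Ruck bei t = log(4)/2 ist j = -4.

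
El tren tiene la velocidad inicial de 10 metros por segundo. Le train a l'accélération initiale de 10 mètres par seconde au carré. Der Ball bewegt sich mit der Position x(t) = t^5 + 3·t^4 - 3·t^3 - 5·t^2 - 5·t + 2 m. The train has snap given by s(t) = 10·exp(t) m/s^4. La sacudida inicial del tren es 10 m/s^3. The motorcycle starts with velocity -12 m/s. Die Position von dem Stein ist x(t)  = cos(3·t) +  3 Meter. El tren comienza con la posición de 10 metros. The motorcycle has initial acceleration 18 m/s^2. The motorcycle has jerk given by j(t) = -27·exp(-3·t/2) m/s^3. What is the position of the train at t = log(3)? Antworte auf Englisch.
To find the answer, we compute 4 antiderivatives of s(t) = 10·exp(t). The antiderivative of snap is jerk. Using j(0) = 10, we get j(t) = 10·exp(t). The integral of jerk, with a(0) = 10, gives acceleration: a(t) = 10·exp(t). Taking ∫a(t)dt and applying v(0) = 10, we find v(t) = 10·exp(t). The antiderivative of velocity is position. Using x(0) = 10, we get x(t) = 10·exp(t). We have position x(t) = 10·exp(t). Substituting t = log(3): x(log(3)) = 30.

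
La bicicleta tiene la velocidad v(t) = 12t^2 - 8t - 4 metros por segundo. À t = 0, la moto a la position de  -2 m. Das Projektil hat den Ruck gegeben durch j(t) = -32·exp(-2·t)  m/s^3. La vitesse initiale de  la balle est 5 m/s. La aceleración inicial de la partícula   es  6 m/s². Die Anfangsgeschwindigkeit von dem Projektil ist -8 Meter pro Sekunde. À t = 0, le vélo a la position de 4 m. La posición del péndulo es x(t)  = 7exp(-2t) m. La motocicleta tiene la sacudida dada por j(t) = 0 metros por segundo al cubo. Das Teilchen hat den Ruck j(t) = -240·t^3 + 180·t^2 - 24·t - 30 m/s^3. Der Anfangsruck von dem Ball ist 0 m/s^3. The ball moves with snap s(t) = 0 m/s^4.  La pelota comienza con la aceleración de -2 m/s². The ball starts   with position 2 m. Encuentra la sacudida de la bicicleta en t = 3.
Debemos derivar nuestra ecuación de la velocidad v(t) = 12·t^2 - 8·t - 4 2 veces. Tomando d/dt de v(t), encontramos a(t) = 24·t - 8. Derivando la aceleración, obtenemos la sacudida: j(t) = 24. Tenemos la sacudida j(t) = 24. Sustituyendo t = 3: j(3) = 24.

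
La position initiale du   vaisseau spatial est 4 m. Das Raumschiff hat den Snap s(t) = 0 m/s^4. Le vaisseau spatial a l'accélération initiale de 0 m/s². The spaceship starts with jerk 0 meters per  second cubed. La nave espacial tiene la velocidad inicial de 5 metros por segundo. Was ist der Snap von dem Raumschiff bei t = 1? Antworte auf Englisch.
We have snap s(t) = 0. Substituting t = 1: s(1) = 0.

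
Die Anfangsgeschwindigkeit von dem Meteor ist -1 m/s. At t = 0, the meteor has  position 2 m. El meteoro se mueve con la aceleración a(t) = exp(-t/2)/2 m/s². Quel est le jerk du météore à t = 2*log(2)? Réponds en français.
En partant de l'accélération a(t) = exp(-t/2)/2, nous prenons 1 dérivée. La dérivée de l'accélération donne le jerk: j(t) = -exp(-t/2)/4. Nous avons le jerk j(t) = -exp(-t/2)/4. En substituant t = 2*log(2): j(2*log(2)) = -1/8.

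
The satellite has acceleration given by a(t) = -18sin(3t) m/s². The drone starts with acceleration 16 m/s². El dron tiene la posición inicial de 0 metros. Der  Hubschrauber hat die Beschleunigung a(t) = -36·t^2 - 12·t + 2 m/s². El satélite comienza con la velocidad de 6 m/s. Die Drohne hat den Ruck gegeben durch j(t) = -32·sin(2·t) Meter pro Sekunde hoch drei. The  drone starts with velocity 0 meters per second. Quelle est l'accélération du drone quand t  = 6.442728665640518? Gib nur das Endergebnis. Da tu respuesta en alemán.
Die Antwort ist 15.1923569677970.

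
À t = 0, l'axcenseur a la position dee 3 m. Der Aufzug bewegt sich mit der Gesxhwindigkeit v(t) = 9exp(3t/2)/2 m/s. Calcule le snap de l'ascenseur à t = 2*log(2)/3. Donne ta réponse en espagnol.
Debemos derivar nuestra ecuación de la velocidad v(t) = 9·exp(3·t/2)/2 3 veces. Tomando d/dt de v(t), encontramos a(t) = 27·exp(3·t/2)/4. Derivando la aceleración, obtenemos la sacudida: j(t) = 81·exp(3·t/2)/8. Tomando d/dt de j(t), encontramos s(t) = 243·exp(3·t/2)/16. De la ecuación del snap s(t) = 243·exp(3·t/2)/16, sustituimos t = 2*log(2)/3 para obtener s = 243/8.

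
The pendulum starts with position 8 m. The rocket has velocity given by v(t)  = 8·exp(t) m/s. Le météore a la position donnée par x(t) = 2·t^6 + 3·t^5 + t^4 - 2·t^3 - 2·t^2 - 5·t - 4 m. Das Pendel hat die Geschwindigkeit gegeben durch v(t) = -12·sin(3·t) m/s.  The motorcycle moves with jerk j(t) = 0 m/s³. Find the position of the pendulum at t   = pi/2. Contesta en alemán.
Wir müssen unsere Gleichung für die Geschwindigkeit v(t) = -12·sin(3·t) 1-mal integrieren. Durch Integration von der Geschwindigkeit und Verwendung der Anfangsbedingung x(0) = 8, erhalten wir x(t) = 4·cos(3·t) + 4. Aus der Gleichung für die Position x(t) = 4·cos(3·t) + 4, setzen wir t = pi/2 ein und erhalten x = 4.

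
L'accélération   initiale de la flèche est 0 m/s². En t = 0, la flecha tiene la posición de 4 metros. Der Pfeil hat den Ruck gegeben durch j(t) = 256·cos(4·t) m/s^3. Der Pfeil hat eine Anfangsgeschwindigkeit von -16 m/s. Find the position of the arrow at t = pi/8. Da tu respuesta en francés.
En partant du jerk j(t) = 256·cos(4·t), nous prenons 3 primitives. L'intégrale du jerk est l'accélération. En utilisant a(0) = 0, nous obtenons a(t) = 64·sin(4·t). En intégrant l'accélération et en utilisant la condition initiale v(0) = -16, nous obtenons v(t) = -16·cos(4·t). L'intégrale de la vitesse est la position. En utilisant x(0) = 4, nous obtenons x(t) = 4 - 4·sin(4·t). De l'équation de la position x(t) = 4 - 4·sin(4·t), nous substituons t = pi/8 pour obtenir x = 0.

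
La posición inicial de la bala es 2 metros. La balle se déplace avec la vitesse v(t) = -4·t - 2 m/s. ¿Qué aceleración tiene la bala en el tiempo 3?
Partiendo de la velocidad v(t) = -4·t - 2, tomamos 1 derivada. La derivada de la velocidad da la aceleración: a(t) = -4. Tenemos la aceleración a(t) = -4. Sustituyendo t = 3: a(3) = -4.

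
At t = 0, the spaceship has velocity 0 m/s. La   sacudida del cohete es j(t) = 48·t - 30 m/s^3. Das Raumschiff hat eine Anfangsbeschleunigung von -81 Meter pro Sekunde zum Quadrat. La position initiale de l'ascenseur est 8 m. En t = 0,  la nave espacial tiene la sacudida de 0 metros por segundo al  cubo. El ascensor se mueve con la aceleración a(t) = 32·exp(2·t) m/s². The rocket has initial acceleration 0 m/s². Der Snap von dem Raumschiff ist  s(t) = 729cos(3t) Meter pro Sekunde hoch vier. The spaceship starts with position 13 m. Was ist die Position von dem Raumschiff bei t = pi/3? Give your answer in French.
Nous devons trouver l'intégrale de notre équation du snap s(t) = 729·cos(3·t) 4 fois. En prenant ∫s(t)dt et en appliquant j(0) = 0, nous trouvons j(t) = 243·sin(3·t). L'intégrale du jerk est l'accélération. En utilisant a(0) = -81, nous obtenons a(t) = -81·cos(3·t). En prenant ∫a(t)dt et en appliquant v(0) = 0, nous trouvons v(t) = -27·sin(3·t). En intégrant la vitesse et en utilisant la condition initiale x(0) = 13, nous obtenons x(t) = 9·cos(3·t) + 4. En utilisant x(t) = 9·cos(3·t) + 4 et en substituant t = pi/3, nous trouvons x = -5.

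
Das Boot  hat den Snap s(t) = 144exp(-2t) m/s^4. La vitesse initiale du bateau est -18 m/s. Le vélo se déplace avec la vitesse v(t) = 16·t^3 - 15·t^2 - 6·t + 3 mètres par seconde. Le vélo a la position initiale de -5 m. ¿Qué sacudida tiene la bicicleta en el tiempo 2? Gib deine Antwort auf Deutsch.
Ausgehend von der Geschwindigkeit v(t) = 16·t^3 - 15·t^2 - 6·t + 3, nehmen wir 2 Ableitungen. Durch Ableiten von der Geschwindigkeit erhalten wir die Beschleunigung: a(t) = 48·t^2 - 30·t - 6. Die Ableitung von der Beschleunigung ergibt den Ruck: j(t) = 96·t - 30. Wir haben den Ruck j(t) = 96·t - 30. Durch Einsetzen von t = 2: j(2) = 162.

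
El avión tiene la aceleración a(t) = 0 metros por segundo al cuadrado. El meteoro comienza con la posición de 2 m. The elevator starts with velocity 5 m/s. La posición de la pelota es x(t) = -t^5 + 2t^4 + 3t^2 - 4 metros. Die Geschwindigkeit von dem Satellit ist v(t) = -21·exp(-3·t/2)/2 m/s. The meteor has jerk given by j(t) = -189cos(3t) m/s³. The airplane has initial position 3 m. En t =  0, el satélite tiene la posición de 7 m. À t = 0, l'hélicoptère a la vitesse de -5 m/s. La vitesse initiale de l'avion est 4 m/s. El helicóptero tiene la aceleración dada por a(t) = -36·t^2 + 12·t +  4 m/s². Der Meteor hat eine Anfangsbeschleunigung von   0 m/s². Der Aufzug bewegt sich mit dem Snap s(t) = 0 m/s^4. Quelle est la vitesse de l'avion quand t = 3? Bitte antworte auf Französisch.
Nous devons trouver l'intégrale de notre équation de l'accélération a(t) = 0 1 fois. En intégrant l'accélération et en utilisant la condition initiale v(0) = 4, nous obtenons v(t) = 4. En utilisant v(t) = 4 et en substituant t = 3, nous trouvons v = 4.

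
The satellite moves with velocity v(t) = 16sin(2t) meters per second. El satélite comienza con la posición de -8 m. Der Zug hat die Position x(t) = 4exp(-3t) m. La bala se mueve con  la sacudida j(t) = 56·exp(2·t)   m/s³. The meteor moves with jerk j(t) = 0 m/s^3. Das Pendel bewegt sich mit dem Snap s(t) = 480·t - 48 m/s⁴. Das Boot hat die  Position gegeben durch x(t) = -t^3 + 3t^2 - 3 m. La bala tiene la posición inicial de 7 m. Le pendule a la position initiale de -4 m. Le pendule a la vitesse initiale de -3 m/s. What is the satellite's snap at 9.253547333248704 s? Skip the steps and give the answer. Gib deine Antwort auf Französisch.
La réponse est -120.567169801377.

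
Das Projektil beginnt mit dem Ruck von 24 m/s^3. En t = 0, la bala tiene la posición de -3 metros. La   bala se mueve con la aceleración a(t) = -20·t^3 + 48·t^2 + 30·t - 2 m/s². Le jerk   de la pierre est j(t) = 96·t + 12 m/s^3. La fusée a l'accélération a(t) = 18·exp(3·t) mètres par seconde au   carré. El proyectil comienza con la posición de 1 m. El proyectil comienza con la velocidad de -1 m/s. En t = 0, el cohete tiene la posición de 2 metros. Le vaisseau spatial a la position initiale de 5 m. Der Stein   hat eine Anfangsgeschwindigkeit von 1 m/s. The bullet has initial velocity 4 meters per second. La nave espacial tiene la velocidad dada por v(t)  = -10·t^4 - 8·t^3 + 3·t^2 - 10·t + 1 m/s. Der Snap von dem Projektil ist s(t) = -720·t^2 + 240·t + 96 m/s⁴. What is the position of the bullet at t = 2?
To find the answer, we compute 2 antiderivatives of a(t) = -20·t^3 + 48·t^2 + 30·t - 2. The antiderivative of acceleration is velocity. Using v(0) = 4, we get v(t) = -5·t^4 + 16·t^3 + 15·t^2 - 2·t + 4. Taking ∫v(t)dt and applying x(0) = -3, we find x(t) = -t^5 + 4·t^4 + 5·t^3 - t^2 + 4·t - 3. Using x(t) = -t^5 + 4·t^4 + 5·t^3 - t^2 + 4·t - 3 and substituting t = 2, we find x = 73.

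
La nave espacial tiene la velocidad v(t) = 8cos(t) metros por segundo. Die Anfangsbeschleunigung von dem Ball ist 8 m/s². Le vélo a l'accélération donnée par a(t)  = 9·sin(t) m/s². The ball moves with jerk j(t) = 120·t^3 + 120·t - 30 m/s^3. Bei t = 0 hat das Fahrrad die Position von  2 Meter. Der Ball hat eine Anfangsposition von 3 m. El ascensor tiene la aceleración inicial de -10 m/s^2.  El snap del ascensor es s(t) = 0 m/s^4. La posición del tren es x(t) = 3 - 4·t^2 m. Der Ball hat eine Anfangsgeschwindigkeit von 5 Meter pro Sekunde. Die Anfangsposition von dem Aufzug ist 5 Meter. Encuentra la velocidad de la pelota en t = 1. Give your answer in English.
We must find the antiderivative of our jerk equation j(t) = 120·t^3 + 120·t - 30 2 times. Integrating jerk and using the initial condition a(0) = 8, we get a(t) = 30·t^4 + 60·t^2 - 30·t + 8. Taking ∫a(t)dt and applying v(0) = 5, we find v(t) = 6·t^5 + 20·t^3 - 15·t^2 + 8·t + 5. Using v(t) = 6·t^5 + 20·t^3 - 15·t^2 + 8·t + 5 and substituting t = 1, we find v = 24.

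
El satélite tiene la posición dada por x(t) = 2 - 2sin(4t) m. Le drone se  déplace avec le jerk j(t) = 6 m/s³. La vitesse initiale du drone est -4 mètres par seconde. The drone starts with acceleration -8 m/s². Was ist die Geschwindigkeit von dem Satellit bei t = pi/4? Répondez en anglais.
To solve this, we need to take 1 derivative of our position equation x(t) = 2 - 2·sin(4·t). The derivative of position gives velocity: v(t) = -8·cos(4·t). Using v(t) = -8·cos(4·t) and substituting t = pi/4, we find v = 8.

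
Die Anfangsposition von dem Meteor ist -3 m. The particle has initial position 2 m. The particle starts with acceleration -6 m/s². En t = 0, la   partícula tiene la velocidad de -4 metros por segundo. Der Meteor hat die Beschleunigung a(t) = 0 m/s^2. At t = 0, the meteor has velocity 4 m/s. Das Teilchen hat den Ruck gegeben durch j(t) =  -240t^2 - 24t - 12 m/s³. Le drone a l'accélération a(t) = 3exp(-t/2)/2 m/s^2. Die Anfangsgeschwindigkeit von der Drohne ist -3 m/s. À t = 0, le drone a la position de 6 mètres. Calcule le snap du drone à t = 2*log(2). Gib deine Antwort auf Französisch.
Nous devons dériver notre équation de l'accélération a(t) = 3·exp(-t/2)/2 2 fois. La dérivée de l'accélération donne le jerk: j(t) = -3·exp(-t/2)/4. En dérivant le jerk, nous obtenons le snap: s(t) = 3·exp(-t/2)/8. Nous avons le snap s(t) = 3·exp(-t/2)/8. En substituant t = 2*log(2): s(2*log(2)) = 3/16.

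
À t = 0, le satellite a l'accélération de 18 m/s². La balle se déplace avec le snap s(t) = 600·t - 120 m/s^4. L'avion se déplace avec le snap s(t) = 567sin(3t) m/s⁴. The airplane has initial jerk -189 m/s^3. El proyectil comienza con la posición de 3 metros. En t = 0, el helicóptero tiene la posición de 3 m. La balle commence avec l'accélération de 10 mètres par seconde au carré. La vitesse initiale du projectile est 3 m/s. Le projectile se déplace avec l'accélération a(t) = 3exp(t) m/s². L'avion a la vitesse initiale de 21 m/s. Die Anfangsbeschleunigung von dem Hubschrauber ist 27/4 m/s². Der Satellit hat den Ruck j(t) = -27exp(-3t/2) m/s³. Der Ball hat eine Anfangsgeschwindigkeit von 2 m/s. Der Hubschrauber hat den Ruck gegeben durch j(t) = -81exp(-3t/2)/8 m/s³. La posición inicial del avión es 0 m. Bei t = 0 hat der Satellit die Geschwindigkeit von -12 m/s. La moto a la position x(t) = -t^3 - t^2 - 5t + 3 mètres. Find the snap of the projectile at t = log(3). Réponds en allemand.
Ausgehend von der Beschleunigung a(t) = 3·exp(t), nehmen wir 2 Ableitungen. Durch Ableiten von der Beschleunigung erhalten wir den Ruck: j(t) = 3·exp(t). Die Ableitung von dem Ruck ergibt den Snap: s(t) = 3·exp(t). Aus der Gleichung für den Snap s(t) = 3·exp(t), setzen wir t = log(3) ein und erhalten s = 9.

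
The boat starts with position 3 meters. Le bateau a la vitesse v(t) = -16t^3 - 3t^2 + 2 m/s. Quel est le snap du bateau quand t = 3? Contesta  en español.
Para resolver esto, necesitamos tomar 3 derivadas de nuestra ecuación de la velocidad v(t) = -16·t^3 - 3·t^2 + 2. Derivando la velocidad, obtenemos la aceleración: a(t) = -48·t^2 - 6·t. La derivada de la aceleración da la sacudida: j(t) = -96·t - 6. La derivada de la sacudida da el snap: s(t) = -96. De la ecuación del snap s(t) = -96, sustituimos t = 3 para obtener s = -96.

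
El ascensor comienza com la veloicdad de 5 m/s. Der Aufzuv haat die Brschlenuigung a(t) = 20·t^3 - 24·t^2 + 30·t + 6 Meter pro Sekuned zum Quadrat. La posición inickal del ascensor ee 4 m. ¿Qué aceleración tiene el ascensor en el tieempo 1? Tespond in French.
De l'équation de l'accélération a(t) = 20·t^3 - 24·t^2 + 30·t + 6, nous substituons t = 1 pour obtenir a = 32.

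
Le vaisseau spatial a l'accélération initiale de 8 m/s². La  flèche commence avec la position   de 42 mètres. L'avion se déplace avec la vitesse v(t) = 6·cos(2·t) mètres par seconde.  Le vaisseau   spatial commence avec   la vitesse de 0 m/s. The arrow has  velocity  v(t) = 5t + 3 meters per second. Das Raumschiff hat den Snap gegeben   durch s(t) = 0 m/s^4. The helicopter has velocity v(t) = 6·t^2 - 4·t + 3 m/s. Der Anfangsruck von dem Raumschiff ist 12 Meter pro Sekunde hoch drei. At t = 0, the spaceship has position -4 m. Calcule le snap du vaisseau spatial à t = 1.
Nous avons le snap s(t) = 0. En substituant t = 1: s(1) = 0.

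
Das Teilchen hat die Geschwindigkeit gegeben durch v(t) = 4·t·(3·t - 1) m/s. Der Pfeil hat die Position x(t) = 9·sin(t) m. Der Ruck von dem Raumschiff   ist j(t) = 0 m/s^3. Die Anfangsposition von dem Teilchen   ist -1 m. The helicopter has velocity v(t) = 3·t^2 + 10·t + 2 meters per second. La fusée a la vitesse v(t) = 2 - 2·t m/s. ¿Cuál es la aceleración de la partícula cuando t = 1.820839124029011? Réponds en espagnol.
Partiendo de la velocidad v(t) = 4·t·(3·t - 1), tomamos 1 derivada. Derivando la velocidad, obtenemos la aceleración: a(t) = 24·t - 4. Tenemos la aceleración a(t) = 24·t - 4. Sustituyendo t = 1.820839124029011: a(1.820839124029011) = 39.7001389766963.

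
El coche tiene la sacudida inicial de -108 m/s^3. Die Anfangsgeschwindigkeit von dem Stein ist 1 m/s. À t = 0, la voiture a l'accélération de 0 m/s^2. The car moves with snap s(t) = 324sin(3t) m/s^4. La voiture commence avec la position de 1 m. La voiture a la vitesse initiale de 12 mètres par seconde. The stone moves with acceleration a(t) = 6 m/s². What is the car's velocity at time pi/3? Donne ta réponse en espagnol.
Necesitamos integrar nuestra ecuación del snap s(t) = 324·sin(3·t) 3 veces. Integrando el snap y usando la condición inicial j(0) = -108, obtenemos j(t) = -108·cos(3·t). La integral de la sacudida, con a(0) = 0, da la aceleración: a(t) = -36·sin(3·t). La antiderivada de la aceleración es la velocidad. Usando v(0) = 12, obtenemos v(t) = 12·cos(3·t). Usando v(t) = 12·cos(3·t) y sustituyendo t = pi/3, encontramos v = -12.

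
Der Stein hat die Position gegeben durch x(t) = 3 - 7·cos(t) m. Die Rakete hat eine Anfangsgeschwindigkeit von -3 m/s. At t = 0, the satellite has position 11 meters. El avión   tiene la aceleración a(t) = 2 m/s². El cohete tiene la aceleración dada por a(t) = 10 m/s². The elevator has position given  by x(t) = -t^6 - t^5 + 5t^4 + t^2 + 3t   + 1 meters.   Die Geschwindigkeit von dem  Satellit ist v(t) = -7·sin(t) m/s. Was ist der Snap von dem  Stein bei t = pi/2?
Wir müssen unsere Gleichung für die Position x(t) = 3 - 7·cos(t) 4-mal ableiten. Die Ableitung von der Position ergibt die Geschwindigkeit: v(t) = 7·sin(t). Mit d/dt von v(t) finden wir a(t) = 7·cos(t). Mit d/dt von a(t) finden wir j(t) = -7·sin(t). Die Ableitung von dem Ruck ergibt den Snap: s(t) = -7·cos(t). Mit s(t) = -7·cos(t) und Einsetzen von t = pi/2, finden wir s = 0.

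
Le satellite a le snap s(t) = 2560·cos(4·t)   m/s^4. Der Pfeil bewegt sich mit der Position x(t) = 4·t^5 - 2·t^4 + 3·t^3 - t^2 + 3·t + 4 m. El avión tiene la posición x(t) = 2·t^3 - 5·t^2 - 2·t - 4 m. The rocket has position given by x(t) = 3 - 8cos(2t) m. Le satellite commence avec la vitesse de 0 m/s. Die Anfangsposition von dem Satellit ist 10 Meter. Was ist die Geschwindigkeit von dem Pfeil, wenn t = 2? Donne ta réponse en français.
Nous devons dériver notre équation de la position x(t) = 4·t^5 - 2·t^4 + 3·t^3 - t^2 + 3·t + 4 1 fois. La dérivée de la position donne la vitesse: v(t) = 20·t^4 - 8·t^3 + 9·t^2 - 2·t + 3. Nous avons la vitesse v(t) = 20·t^4 - 8·t^3 + 9·t^2 - 2·t + 3. En substituant t = 2: v(2) = 291.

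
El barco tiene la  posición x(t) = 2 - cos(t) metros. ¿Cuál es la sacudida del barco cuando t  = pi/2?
Debemos derivar nuestra ecuación de la posición x(t) = 2 - cos(t) 3 veces. Tomando d/dt de x(t), encontramos v(t) = sin(t). Derivando la velocidad, obtenemos la aceleración: a(t) = cos(t). La derivada de la aceleración da la sacudida: j(t) = -sin(t). Tenemos la sacudida j(t) = -sin(t). Sustituyendo t = pi/2: j(pi/2) = -1.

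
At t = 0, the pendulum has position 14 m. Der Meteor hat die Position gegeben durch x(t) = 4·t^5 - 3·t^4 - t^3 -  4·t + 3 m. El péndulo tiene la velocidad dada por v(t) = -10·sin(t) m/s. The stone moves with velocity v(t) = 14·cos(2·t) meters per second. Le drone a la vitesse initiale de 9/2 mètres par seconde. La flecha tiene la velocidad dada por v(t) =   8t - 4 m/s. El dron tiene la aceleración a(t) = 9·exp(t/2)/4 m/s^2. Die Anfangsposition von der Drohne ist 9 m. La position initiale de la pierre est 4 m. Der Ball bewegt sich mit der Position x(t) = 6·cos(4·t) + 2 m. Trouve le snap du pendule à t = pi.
Nous devons dériver notre équation de la vitesse v(t) = -10·sin(t) 3 fois. En dérivant la vitesse, nous obtenons l'accélération: a(t) = -10·cos(t). En prenant d/dt de a(t), nous trouvons j(t) = 10·sin(t). La dérivée du jerk donne le snap: s(t) = 10·cos(t). Nous avons le snap s(t) = 10·cos(t). En substituant t = pi: s(pi) = -10.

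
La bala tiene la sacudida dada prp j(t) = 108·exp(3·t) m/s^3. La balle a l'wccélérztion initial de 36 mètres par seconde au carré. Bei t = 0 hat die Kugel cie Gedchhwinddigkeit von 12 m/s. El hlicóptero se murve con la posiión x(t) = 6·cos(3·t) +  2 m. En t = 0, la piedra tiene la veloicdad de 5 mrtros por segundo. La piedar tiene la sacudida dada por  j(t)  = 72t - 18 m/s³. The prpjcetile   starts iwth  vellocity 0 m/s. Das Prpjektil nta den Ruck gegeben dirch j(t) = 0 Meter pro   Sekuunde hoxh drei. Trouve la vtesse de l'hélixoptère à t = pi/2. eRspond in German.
Wir müssen unsere Gleichung für die Position x(t) = 6·cos(3·t) + 2 1-mal ableiten. Die Ableitung von der Position ergibt die Geschwindigkeit: v(t) = -18·sin(3·t). Mit v(t) = -18·sin(3·t) und Einsetzen von t = pi/2, finden wir v = 18.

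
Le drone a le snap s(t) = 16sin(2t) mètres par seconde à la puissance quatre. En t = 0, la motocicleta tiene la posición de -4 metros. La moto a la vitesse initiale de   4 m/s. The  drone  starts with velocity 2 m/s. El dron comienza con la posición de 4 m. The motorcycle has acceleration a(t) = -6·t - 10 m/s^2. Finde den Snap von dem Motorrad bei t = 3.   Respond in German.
Ausgehend von der Beschleunigung a(t) = -6·t - 10, nehmen wir 2 Ableitungen. Die Ableitung von der Beschleunigung ergibt den Ruck: j(t) = -6. Durch Ableiten von dem Ruck erhalten wir den Snap: s(t) = 0. Aus der Gleichung für den Snap s(t) = 0, setzen wir t = 3 ein und erhalten s = 0.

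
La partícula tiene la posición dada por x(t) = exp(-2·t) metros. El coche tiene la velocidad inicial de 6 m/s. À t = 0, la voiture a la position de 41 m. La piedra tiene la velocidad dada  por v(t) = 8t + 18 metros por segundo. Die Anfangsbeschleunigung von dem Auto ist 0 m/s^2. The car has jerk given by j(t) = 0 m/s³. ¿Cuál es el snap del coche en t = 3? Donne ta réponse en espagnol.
Debemos derivar nuestra ecuación de la sacudida j(t) = 0 1 vez. La derivada de la sacudida da el snap: s(t) = 0. De la ecuación del snap s(t) = 0, sustituimos t = 3 para obtener s = 0.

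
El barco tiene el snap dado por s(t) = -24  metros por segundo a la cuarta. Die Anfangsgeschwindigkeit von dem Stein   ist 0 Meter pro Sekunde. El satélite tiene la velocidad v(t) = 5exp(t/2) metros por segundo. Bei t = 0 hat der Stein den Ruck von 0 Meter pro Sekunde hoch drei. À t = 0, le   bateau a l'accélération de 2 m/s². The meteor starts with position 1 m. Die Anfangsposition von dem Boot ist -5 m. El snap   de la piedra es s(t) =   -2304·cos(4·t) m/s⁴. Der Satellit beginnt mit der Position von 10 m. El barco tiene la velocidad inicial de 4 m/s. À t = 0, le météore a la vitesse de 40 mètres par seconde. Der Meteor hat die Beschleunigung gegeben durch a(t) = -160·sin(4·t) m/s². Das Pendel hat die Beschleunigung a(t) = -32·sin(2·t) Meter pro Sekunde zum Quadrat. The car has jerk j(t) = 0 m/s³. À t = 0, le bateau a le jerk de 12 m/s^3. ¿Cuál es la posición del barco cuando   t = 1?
Debemos encontrar la integral de nuestra ecuación del snap s(t) = -24 4 veces. Tomando ∫s(t)dt y aplicando j(0) = 12, encontramos j(t) = 12 - 24·t. La integral de la sacudida, con a(0) = 2, da la aceleración: a(t) = -12·t^2 + 12·t + 2. Tomando ∫a(t)dt y aplicando v(0) = 4, encontramos v(t) = -4·t^3 + 6·t^2 + 2·t + 4. Tomando ∫v(t)dt y aplicando x(0) = -5, encontramos x(t) = -t^4 + 2·t^3 + t^2 + 4·t - 5. Usando x(t) = -t^4 + 2·t^3 + t^2 + 4·t - 5 y sustituyendo t = 1, encontramos x = 1.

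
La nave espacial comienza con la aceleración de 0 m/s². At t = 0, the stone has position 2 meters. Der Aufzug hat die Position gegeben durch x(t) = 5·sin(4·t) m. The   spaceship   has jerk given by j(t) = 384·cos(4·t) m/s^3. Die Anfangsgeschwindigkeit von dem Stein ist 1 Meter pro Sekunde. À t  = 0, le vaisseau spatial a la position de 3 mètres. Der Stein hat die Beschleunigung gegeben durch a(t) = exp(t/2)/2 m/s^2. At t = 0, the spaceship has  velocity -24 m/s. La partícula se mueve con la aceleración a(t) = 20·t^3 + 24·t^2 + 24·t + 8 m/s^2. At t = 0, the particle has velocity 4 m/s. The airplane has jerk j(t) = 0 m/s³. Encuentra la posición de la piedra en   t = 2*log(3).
Partiendo de la aceleración a(t) = exp(t/2)/2, tomamos 2 antiderivadas. La integral de la aceleración es la velocidad. Usando v(0) = 1, obtenemos v(t) = exp(t/2). Tomando ∫v(t)dt y aplicando x(0) = 2, encontramos x(t) = 2·exp(t/2). De la ecuación de la posición x(t) = 2·exp(t/2), sustituimos t = 2*log(3) para obtener x = 6.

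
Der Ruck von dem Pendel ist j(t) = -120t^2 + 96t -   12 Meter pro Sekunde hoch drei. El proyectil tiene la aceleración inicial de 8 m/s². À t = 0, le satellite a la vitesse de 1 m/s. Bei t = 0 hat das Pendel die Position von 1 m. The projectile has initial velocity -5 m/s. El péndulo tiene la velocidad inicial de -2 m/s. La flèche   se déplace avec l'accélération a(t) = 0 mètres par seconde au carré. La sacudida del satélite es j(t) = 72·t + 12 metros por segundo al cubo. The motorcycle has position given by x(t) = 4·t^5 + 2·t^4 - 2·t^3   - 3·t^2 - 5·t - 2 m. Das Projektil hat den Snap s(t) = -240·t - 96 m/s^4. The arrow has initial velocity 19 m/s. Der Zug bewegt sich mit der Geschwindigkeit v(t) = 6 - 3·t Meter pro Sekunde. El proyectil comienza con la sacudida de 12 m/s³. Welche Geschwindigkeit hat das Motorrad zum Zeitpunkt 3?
Ausgehend von der Position x(t) = 4·t^5 + 2·t^4 - 2·t^3 - 3·t^2 - 5·t - 2, nehmen wir 1 Ableitung. Die Ableitung von der Position ergibt die Geschwindigkeit: v(t) = 20·t^4 + 8·t^3 - 6·t^2 - 6·t - 5. Aus der Gleichung für die Geschwindigkeit v(t) = 20·t^4 + 8·t^3 - 6·t^2 - 6·t - 5, setzen wir t = 3 ein und erhalten v = 1759.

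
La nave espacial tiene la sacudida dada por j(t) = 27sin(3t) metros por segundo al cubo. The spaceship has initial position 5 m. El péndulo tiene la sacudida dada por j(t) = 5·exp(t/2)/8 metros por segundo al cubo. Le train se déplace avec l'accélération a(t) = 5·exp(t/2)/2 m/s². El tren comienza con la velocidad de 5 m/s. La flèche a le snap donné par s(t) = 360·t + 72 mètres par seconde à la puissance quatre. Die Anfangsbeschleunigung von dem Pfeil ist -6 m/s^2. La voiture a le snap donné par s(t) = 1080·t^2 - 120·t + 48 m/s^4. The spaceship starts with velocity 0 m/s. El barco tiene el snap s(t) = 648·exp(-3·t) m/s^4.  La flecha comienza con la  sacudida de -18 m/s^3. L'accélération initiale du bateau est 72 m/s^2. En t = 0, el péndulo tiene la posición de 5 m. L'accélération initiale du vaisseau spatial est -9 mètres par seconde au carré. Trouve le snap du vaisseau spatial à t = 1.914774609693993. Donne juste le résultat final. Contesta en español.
El snap en t = 1.914774609693993 es s = 69.5217719148266.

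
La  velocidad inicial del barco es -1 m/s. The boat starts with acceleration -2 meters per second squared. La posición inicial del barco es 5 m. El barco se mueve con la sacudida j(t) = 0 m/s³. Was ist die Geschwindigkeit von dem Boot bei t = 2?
Wir müssen unsere Gleichung für den Ruck j(t) = 0 2-mal integrieren. Mit ∫j(t)dt und Anwendung von a(0) = -2, finden wir a(t) = -2. Mit ∫a(t)dt und Anwendung von v(0) = -1, finden wir v(t) = -2·t - 1. Aus der Gleichung für die Geschwindigkeit v(t) = -2·t - 1, setzen wir t = 2 ein und erhalten v = -5.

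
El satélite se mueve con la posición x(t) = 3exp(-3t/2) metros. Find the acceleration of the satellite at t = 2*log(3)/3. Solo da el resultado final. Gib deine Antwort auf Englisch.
At t = 2*log(3)/3, a = 9/4.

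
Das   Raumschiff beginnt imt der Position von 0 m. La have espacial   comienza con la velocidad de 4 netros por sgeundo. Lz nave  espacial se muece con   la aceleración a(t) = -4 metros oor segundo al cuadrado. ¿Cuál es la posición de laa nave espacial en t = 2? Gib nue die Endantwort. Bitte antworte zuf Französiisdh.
À t = 2, x = 0.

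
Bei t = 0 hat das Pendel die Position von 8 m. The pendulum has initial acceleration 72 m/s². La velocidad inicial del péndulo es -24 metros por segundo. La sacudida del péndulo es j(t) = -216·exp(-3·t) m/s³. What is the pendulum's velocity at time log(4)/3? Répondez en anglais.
To find the answer, we compute 2 integrals of j(t) = -216·exp(-3·t). The integral of jerk is acceleration. Using a(0) = 72, we get a(t) = 72·exp(-3·t). The integral of acceleration is velocity. Using v(0) = -24, we get v(t) = -24·exp(-3·t). Using v(t) = -24·exp(-3·t) and substituting t = log(4)/3, we find v = -6.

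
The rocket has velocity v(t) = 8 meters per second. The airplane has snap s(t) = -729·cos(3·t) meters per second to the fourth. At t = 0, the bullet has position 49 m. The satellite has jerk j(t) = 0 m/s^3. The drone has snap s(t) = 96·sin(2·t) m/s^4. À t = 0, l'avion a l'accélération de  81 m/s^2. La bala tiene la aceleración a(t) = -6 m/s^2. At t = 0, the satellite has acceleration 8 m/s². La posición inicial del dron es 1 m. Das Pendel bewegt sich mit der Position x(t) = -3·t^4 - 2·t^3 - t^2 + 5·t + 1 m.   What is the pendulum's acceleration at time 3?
We must differentiate our position equation x(t) = -3·t^4 - 2·t^3 - t^2 + 5·t + 1 2 times. Taking d/dt of x(t), we find v(t) = -12·t^3 - 6·t^2 - 2·t + 5. Taking d/dt of v(t), we find a(t) = -36·t^2 - 12·t - 2. We have acceleration a(t) = -36·t^2 - 12·t - 2. Substituting t = 3: a(3) = -362.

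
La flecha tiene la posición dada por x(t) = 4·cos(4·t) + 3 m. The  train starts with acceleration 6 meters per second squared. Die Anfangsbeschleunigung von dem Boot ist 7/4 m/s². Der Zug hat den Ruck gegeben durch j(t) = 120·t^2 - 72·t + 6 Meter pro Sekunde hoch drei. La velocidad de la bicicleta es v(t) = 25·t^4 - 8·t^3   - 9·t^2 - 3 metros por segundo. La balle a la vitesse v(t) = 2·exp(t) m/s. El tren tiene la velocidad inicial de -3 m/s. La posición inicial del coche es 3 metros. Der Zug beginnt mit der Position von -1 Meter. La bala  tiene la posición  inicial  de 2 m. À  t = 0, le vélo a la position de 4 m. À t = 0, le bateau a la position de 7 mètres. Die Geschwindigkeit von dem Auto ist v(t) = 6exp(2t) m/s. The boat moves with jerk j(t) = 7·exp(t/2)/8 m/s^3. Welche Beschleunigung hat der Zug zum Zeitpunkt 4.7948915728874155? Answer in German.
Ausgehend von dem Ruck j(t) = 120·t^2 - 72·t + 6, nehmen wir 1 Integral. Die Stammfunktion von dem Ruck, mit a(0) = 6, ergibt die Beschleunigung: a(t) = 40·t^3 - 36·t^2 + 6·t + 6. Wir haben die Beschleunigung a(t) = 40·t^3 - 36·t^2 + 6·t + 6. Durch Einsetzen von t = 4.7948915728874155: a(4.7948915728874155) = 3616.66512908906.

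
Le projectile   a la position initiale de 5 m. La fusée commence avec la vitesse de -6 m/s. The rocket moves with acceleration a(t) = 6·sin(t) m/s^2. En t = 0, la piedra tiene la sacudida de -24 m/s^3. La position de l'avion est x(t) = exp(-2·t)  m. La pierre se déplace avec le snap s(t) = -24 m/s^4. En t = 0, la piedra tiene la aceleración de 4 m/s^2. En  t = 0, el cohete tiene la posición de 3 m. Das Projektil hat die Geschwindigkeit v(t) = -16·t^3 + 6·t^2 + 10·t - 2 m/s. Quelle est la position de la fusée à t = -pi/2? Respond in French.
En partant de l'accélération a(t) = 6·sin(t), nous prenons 2 intégrales. L'intégrale de l'accélération, avec v(0) = -6, donne la vitesse: v(t) = -6·cos(t). La primitive de la vitesse, avec x(0) = 3, donne la position: x(t) = 3 - 6·sin(t). Nous avons la position x(t) = 3 - 6·sin(t). En substituant t = -pi/2: x(-pi/2) = 9.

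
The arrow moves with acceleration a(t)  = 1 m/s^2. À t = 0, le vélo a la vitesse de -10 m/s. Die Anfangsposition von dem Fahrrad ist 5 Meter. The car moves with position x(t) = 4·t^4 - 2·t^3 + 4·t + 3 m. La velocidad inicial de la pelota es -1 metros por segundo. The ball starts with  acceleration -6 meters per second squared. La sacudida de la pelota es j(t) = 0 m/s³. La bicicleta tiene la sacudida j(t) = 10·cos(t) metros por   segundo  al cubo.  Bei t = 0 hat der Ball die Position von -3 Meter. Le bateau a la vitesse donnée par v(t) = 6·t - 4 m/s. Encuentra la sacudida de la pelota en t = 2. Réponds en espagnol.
Usando j(t) = 0 y sustituyendo t = 2, encontramos j = 0.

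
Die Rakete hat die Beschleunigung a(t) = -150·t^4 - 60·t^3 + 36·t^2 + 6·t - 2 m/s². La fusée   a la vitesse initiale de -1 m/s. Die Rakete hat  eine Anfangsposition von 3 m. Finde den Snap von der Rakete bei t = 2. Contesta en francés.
En partant de l'accélération a(t) = -150·t^4 - 60·t^3 + 36·t^2 + 6·t - 2, nous prenons 2 dérivées. En dérivant l'accélération, nous obtenons le jerk: j(t) = -600·t^3 - 180·t^2 + 72·t + 6. En dérivant le jerk, nous obtenons le snap: s(t) = -1800·t^2 - 360·t + 72. Nous avons le snap s(t) = -1800·t^2 - 360·t + 72. En substituant t = 2: s(2) = -7848.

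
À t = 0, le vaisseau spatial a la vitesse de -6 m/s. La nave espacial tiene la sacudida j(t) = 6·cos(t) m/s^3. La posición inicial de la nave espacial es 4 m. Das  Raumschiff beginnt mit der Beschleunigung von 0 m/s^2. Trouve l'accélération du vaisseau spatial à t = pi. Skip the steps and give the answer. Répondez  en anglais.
a(pi) = 0.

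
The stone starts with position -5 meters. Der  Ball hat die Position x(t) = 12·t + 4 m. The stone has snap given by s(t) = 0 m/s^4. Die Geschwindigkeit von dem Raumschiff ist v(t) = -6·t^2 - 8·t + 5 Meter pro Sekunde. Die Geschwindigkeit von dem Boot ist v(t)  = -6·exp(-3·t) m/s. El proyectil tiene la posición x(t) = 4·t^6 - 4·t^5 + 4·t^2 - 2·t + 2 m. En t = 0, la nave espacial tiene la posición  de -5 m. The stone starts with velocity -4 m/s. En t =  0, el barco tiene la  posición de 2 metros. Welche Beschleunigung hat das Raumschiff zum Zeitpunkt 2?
Um dies zu lösen, müssen wir 1 Ableitung unserer Gleichung für die Geschwindigkeit v(t) = -6·t^2 - 8·t + 5 nehmen. Durch Ableiten von der Geschwindigkeit erhalten wir die Beschleunigung: a(t) = -12·t - 8. Aus der Gleichung für die Beschleunigung a(t) = -12·t - 8, setzen wir t = 2 ein und erhalten a = -32.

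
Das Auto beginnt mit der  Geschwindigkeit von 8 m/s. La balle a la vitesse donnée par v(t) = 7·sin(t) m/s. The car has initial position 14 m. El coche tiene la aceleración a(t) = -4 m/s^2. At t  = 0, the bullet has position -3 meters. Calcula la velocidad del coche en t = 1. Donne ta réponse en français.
Pour résoudre ceci, nous devons prendre 1 primitive de notre équation de l'accélération a(t) = -4. En prenant ∫a(t)dt et en appliquant v(0) = 8, nous trouvons v(t) = 8 - 4·t. En utilisant v(t) = 8 - 4·t et en substituant t = 1, nous trouvons v = 4.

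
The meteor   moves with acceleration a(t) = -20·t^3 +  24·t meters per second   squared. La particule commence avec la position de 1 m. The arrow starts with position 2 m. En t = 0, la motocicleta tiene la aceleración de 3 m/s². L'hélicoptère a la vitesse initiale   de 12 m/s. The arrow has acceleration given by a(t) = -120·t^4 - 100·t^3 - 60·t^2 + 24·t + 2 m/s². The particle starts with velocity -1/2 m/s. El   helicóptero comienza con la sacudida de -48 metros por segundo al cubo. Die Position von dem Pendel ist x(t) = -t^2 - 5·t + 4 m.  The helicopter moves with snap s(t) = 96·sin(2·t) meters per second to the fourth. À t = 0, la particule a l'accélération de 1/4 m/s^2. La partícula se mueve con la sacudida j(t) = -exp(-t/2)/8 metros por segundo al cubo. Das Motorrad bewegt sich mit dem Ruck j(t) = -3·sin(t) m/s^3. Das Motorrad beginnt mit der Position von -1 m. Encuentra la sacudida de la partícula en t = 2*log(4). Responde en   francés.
De l'équation du jerk j(t) = -exp(-t/2)/8, nous substituons t = 2*log(4) pour obtenir j = -1/32.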